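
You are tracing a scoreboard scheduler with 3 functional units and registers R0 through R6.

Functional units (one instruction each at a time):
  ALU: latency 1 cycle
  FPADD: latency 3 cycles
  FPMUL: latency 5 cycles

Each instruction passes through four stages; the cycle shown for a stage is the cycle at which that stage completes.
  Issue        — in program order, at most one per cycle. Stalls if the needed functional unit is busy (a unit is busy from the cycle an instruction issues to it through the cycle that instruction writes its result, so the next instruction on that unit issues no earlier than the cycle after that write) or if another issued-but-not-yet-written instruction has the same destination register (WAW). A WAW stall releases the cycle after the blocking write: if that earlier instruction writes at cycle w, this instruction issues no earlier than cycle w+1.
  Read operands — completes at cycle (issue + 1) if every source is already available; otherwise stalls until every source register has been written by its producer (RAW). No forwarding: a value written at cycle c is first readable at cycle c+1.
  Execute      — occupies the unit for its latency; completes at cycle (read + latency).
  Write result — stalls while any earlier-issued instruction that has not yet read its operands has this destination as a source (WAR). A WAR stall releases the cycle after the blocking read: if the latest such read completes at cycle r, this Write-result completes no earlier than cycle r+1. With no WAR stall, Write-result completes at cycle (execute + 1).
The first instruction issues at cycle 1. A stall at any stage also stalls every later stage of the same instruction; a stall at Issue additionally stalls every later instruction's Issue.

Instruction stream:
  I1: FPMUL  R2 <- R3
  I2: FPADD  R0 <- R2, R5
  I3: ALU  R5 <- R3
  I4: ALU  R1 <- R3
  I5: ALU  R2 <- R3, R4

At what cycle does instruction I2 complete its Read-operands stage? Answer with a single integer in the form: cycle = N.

c1: I1 issues→FPMUL
c2: I1 reads · I2 issues→FPADD
c3: I3 issues→ALU
c4: I3 reads
c5: I3 exec-done
c7: I1 exec-done
c8: I1 writes R2
c9: I2 reads
c10: I3 writes R5
c11: I4 issues→ALU
c12: I2 exec-done · I4 reads
c13: I2 writes R0 · I4 exec-done
c14: I4 writes R1
c15: I5 issues→ALU
c16: I5 reads
c17: I5 exec-done
c18: I5 writes R2

cycle = 9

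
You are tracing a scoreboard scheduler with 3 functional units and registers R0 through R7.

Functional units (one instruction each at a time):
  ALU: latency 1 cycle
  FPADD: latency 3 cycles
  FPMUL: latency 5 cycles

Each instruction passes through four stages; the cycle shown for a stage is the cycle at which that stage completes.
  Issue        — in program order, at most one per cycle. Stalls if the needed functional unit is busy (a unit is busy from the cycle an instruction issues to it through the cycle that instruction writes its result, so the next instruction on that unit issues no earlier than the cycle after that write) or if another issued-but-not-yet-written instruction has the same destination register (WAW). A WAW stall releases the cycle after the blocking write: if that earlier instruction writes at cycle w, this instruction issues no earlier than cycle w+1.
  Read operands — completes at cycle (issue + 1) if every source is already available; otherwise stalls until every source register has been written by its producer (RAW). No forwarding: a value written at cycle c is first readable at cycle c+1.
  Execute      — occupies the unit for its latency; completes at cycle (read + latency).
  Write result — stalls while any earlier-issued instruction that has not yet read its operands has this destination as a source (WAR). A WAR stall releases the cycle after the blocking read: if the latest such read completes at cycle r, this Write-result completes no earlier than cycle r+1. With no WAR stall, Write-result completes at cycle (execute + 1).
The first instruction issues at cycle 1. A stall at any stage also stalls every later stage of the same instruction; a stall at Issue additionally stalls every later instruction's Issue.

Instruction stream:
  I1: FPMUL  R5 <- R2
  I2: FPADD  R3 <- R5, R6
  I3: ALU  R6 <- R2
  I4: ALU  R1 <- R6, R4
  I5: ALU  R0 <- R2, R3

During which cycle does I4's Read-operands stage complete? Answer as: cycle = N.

I1: IS=1 RO=2 EX=7 WR=8
I2: IS=2 RO=9 EX=12 WR=13  [RAW R5: wait I1 write@8]
I3: IS=3 RO=4 EX=5 WR=10  [WAR R6: wait I2 read@9]
I4: IS=11 RO=12 EX=13 WR=14  [struct: ALU busy until I3 writes@10]
I5: IS=15 RO=16 EX=17 WR=18  [struct: ALU busy until I4 writes@14]

cycle = 12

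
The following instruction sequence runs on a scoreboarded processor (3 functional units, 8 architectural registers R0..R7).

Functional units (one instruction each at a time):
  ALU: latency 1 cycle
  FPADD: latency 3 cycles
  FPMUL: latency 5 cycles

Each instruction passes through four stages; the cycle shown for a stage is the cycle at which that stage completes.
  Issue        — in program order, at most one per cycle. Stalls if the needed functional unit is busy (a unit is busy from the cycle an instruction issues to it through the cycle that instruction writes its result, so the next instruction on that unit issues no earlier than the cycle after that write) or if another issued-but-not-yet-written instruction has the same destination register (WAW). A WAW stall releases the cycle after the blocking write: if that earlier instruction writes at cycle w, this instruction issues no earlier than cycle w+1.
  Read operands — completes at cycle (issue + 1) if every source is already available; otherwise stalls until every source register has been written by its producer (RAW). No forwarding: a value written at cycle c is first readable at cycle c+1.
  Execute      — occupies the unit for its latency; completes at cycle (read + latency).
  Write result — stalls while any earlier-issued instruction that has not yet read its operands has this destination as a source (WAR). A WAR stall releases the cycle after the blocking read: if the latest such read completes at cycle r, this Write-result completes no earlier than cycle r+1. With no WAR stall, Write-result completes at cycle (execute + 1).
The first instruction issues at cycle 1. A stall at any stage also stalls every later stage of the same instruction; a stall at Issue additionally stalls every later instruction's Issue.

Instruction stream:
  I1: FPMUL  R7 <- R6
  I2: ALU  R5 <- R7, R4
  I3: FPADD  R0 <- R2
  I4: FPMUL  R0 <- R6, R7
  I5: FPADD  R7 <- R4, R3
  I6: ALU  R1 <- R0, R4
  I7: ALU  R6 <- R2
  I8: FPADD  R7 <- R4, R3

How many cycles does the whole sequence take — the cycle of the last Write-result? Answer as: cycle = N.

I1  is:1  ro:2  ex:7  wr:8
I2  is:2  ro:9  ex:10  wr:11  — RAW R7: wait I1 write@8
I3  is:3  ro:4  ex:7  wr:8
I4  is:9  ro:10  ex:15  wr:16  — WAW R0: wait I3 write@8
I5  is:10  ro:11  ex:14  wr:15
I6  is:12  ro:17  ex:18  wr:19  — struct: ALU busy until I2 writes@11, RAW R0: wait I4 write@16
I7  is:20  ro:21  ex:22  wr:23  — struct: ALU busy until I6 writes@19
I8  is:21  ro:22  ex:25  wr:26

cycle = 26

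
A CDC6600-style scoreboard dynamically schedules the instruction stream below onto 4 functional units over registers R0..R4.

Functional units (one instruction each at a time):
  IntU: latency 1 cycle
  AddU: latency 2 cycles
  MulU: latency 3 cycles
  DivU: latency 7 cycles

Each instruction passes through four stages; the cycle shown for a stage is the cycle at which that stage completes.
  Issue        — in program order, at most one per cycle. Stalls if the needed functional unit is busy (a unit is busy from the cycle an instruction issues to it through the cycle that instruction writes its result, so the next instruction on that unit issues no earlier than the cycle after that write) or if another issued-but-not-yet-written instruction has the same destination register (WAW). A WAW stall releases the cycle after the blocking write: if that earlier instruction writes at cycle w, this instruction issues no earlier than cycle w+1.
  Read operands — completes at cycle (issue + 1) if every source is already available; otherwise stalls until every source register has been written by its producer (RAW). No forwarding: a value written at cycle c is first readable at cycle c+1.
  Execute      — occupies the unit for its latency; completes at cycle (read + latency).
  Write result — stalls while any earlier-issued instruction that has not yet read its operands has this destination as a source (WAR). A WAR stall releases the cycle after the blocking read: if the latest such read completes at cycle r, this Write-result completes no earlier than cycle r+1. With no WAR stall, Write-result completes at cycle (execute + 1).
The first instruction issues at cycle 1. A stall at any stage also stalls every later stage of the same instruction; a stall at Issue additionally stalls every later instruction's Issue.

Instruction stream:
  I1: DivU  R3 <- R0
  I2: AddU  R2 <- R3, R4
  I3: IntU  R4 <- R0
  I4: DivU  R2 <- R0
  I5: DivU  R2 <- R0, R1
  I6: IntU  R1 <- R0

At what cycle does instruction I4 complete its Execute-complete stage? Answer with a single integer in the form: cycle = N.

I1: IS=1 RO=2 EX=9 WR=10
I2: IS=2 RO=11 EX=13 WR=14  [RAW R3: wait I1 write@10]
I3: IS=3 RO=4 EX=5 WR=12  [WAR R4: wait I2 read@11]
I4: IS=15 RO=16 EX=23 WR=24  [WAW R2: wait I2 write@14]
I5: IS=25 RO=26 EX=33 WR=34  [struct: DivU busy until I4 writes@24]
I6: IS=26 RO=27 EX=28 WR=29

cycle = 23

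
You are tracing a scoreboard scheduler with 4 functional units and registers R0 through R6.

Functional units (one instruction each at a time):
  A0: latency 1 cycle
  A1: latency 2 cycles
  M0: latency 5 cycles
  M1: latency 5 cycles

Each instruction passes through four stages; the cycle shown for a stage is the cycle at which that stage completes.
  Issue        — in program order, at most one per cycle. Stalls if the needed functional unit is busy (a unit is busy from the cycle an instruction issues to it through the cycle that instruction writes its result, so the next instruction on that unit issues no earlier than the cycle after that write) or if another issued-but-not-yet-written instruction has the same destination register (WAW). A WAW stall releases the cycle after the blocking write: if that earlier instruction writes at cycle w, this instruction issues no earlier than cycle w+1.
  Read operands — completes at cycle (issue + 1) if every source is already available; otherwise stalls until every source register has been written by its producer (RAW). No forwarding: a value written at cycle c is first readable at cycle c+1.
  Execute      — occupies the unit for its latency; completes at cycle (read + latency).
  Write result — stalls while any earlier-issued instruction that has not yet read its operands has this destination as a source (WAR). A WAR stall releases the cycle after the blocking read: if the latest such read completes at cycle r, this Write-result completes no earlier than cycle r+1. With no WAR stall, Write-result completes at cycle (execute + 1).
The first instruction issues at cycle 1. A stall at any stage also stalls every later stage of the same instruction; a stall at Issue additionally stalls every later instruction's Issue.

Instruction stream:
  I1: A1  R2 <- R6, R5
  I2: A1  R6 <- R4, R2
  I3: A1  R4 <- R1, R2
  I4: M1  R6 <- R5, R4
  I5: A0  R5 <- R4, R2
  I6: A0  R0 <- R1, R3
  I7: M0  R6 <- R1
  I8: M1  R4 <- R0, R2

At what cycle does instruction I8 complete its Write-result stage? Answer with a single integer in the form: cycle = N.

cycle = 31

  I1 | 1 | 2 | 4 | 5
  I2 | 6 | 7 | 9 | 10   struct: A1 busy until I1 writes@5
  I3 | 11 | 12 | 14 | 15   struct: A1 busy until I2 writes@10
  I4 | 12 | 16 | 21 | 22   RAW R4: wait I3 write@15
  I5 | 13 | 16 | 17 | 18   RAW R4: wait I3 write@15
  I6 | 19 | 20 | 21 | 22   struct: A0 busy until I5 writes@18
  I7 | 23 | 24 | 29 | 30   WAW R6: wait I4 write@22
  I8 | 24 | 25 | 30 | 31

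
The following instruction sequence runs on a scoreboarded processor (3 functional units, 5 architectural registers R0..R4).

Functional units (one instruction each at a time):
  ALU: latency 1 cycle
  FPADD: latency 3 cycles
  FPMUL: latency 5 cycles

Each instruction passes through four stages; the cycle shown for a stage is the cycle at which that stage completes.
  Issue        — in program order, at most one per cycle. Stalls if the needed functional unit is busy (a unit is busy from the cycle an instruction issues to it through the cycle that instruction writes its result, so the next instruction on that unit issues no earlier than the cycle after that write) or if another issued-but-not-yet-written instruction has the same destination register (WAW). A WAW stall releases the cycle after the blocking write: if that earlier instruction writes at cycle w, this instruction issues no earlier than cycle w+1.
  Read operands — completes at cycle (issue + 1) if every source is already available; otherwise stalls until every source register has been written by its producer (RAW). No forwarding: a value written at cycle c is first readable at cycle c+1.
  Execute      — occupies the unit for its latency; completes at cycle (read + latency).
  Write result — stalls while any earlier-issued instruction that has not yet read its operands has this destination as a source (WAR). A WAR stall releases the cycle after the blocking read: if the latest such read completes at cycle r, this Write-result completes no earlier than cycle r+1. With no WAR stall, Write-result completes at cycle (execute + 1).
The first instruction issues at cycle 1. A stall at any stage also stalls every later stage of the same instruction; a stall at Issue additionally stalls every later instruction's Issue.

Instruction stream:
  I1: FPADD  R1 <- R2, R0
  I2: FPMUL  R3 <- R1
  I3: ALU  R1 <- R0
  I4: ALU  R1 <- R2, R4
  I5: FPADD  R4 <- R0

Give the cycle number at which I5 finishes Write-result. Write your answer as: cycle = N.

cycle = 17

[I1] 1/2/5/6
[I2] 2/7/12/13  (RAW R1: wait I1 write@6)
[I3] 7/8/9/10  (WAW R1: wait I1 write@6)
[I4] 11/12/13/14  (struct: ALU busy until I3 writes@10)
[I5] 12/13/16/17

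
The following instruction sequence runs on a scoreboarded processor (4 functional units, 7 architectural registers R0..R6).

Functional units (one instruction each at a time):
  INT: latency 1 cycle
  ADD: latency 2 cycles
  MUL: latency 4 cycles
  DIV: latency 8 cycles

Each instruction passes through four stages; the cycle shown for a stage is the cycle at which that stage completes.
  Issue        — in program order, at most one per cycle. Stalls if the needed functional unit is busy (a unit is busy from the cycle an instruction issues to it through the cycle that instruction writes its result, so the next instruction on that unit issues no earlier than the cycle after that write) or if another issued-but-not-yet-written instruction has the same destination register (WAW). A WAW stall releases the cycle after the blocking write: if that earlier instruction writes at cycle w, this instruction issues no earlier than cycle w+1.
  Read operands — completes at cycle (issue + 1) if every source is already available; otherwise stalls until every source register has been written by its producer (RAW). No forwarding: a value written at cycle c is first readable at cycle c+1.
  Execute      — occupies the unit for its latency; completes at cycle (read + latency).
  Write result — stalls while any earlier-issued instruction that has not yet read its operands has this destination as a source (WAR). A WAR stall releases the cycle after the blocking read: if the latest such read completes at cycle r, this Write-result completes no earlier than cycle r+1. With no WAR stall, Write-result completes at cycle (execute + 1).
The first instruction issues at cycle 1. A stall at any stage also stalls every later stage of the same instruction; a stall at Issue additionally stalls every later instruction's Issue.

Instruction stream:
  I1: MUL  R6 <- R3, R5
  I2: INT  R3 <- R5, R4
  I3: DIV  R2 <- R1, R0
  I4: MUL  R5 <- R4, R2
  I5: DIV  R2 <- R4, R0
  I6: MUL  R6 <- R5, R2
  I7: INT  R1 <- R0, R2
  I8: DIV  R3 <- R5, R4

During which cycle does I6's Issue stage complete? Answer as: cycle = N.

cycle 1: issue I1 (MUL)
cycle 2: I1 read-ops, issue I2 (INT)
cycle 3: I2 read-ops, issue I3 (DIV)
cycle 4: I2 finished on INT, I3 read-ops
cycle 5: I2→R3
cycle 6: I1 finished on MUL
cycle 7: I1→R6
cycle 8: issue I4 (MUL)
cycle 12: I3 finished on DIV
cycle 13: I3→R2
cycle 14: I4 read-ops, issue I5 (DIV)
cycle 15: I5 read-ops
cycle 18: I4 finished on MUL
cycle 19: I4→R5
cycle 20: issue I6 (MUL)
cycle 21: issue I7 (INT)
cycle 23: I5 finished on DIV
cycle 24: I5→R2
cycle 25: I6 read-ops, I7 read-ops, issue I8 (DIV)
cycle 26: I7 finished on INT, I8 read-ops
cycle 27: I7→R1
cycle 29: I6 finished on MUL
cycle 30: I6→R6
cycle 34: I8 finished on DIV
cycle 35: I8→R3

cycle = 20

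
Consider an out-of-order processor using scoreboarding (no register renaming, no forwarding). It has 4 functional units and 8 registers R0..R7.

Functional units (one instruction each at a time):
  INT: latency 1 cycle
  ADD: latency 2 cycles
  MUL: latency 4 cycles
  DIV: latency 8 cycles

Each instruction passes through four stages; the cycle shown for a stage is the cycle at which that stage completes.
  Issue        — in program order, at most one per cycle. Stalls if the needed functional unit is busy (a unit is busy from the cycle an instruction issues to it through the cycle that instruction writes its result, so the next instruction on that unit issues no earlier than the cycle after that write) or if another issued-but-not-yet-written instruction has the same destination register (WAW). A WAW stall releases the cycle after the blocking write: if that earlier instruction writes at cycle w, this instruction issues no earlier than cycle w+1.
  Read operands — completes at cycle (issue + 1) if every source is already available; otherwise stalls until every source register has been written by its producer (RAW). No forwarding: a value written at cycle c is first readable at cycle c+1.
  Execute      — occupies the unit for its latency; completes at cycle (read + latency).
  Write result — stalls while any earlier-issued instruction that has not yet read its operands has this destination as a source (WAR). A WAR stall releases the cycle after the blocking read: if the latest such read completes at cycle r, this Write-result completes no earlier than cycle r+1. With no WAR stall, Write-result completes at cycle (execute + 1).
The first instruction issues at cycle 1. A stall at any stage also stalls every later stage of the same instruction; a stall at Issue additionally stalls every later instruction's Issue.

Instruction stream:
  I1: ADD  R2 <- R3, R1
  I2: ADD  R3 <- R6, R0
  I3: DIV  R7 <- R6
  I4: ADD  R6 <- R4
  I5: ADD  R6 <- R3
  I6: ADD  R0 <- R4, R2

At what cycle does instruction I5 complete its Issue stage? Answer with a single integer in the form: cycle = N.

cycle = 16

cycle 1: I1→ADD
cycle 2: I1 RO
cycle 4: I1 EX
cycle 5: I1 WR R2
cycle 6: I2→ADD
cycle 7: I2 RO · I3→DIV
cycle 8: I3 RO
cycle 9: I2 EX
cycle 10: I2 WR R3
cycle 11: I4→ADD
cycle 12: I4 RO
cycle 14: I4 EX
cycle 15: I4 WR R6
cycle 16: I3 EX · I5→ADD
cycle 17: I3 WR R7 · I5 RO
cycle 19: I5 EX
cycle 20: I5 WR R6
cycle 21: I6→ADD
cycle 22: I6 RO
cycle 24: I6 EX
cycle 25: I6 WR R0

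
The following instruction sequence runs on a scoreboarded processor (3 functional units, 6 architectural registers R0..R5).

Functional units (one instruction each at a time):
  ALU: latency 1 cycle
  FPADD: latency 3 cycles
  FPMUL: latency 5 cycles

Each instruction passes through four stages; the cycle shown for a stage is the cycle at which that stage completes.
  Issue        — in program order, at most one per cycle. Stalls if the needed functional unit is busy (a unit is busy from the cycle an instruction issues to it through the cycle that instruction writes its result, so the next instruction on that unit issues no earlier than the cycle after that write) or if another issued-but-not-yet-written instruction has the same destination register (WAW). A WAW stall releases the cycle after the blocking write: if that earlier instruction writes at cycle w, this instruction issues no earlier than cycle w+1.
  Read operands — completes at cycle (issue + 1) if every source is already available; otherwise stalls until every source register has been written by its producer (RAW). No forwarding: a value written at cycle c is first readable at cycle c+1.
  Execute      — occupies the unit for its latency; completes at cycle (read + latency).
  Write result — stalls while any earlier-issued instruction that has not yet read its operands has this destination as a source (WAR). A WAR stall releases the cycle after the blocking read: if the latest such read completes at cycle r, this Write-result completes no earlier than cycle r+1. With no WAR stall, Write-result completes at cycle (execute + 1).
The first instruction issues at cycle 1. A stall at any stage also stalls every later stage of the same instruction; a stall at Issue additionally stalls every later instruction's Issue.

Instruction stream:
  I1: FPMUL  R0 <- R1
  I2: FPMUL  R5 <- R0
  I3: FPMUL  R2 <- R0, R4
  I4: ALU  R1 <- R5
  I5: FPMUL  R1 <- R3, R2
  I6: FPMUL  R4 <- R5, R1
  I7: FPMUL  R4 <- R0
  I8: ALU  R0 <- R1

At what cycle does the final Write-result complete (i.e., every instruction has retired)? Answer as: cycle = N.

cycle 1: issue I1 (FPMUL)
cycle 2: I1 read-ops
cycle 7: I1 finished on FPMUL
cycle 8: I1→R0
cycle 9: issue I2 (FPMUL)
cycle 10: I2 read-ops
cycle 15: I2 finished on FPMUL
cycle 16: I2→R5
cycle 17: issue I3 (FPMUL)
cycle 18: I3 read-ops; issue I4 (ALU)
cycle 19: I4 read-ops
cycle 20: I4 finished on ALU
cycle 21: I4→R1
cycle 23: I3 finished on FPMUL
cycle 24: I3→R2
cycle 25: issue I5 (FPMUL)
cycle 26: I5 read-ops
cycle 31: I5 finished on FPMUL
cycle 32: I5→R1
cycle 33: issue I6 (FPMUL)
cycle 34: I6 read-ops
cycle 39: I6 finished on FPMUL
cycle 40: I6→R4
cycle 41: issue I7 (FPMUL)
cycle 42: I7 read-ops; issue I8 (ALU)
cycle 43: I8 read-ops
cycle 44: I8 finished on ALU
cycle 45: I8→R0
cycle 47: I7 finished on FPMUL
cycle 48: I7→R4

cycle = 48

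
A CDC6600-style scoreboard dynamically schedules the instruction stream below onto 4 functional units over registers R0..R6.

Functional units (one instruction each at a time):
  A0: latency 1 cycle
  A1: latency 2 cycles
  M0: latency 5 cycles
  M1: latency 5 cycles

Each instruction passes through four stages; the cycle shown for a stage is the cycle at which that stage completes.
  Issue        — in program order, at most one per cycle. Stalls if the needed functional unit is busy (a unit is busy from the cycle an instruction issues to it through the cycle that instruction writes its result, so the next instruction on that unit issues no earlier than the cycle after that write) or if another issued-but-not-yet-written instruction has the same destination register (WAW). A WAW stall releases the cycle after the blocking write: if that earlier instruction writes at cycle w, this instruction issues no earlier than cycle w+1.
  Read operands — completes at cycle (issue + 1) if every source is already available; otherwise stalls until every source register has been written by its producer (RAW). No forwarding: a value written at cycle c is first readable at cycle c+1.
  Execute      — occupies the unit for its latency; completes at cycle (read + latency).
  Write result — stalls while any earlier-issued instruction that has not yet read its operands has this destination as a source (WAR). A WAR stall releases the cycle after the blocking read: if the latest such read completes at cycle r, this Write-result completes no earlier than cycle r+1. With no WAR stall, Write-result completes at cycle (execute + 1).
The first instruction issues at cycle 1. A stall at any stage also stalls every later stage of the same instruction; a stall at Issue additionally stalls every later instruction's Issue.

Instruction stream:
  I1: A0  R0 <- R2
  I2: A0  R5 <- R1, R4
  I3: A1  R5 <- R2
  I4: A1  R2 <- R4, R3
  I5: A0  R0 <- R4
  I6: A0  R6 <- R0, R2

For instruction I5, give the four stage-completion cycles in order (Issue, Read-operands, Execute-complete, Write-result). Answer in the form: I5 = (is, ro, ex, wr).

1) issue 1, read 2, done 3, write 4
2) issue 5, read 6, done 7, write 8  <struct: A0 busy until I1 writes@4>
3) issue 9, read 10, done 12, write 13  <WAW R5: wait I2 write@8>
4) issue 14, read 15, done 17, write 18  <struct: A1 busy until I3 writes@13>
5) issue 15, read 16, done 17, write 18
6) issue 19, read 20, done 21, write 22  <struct: A0 busy until I5 writes@18>

I5 = (15, 16, 17, 18)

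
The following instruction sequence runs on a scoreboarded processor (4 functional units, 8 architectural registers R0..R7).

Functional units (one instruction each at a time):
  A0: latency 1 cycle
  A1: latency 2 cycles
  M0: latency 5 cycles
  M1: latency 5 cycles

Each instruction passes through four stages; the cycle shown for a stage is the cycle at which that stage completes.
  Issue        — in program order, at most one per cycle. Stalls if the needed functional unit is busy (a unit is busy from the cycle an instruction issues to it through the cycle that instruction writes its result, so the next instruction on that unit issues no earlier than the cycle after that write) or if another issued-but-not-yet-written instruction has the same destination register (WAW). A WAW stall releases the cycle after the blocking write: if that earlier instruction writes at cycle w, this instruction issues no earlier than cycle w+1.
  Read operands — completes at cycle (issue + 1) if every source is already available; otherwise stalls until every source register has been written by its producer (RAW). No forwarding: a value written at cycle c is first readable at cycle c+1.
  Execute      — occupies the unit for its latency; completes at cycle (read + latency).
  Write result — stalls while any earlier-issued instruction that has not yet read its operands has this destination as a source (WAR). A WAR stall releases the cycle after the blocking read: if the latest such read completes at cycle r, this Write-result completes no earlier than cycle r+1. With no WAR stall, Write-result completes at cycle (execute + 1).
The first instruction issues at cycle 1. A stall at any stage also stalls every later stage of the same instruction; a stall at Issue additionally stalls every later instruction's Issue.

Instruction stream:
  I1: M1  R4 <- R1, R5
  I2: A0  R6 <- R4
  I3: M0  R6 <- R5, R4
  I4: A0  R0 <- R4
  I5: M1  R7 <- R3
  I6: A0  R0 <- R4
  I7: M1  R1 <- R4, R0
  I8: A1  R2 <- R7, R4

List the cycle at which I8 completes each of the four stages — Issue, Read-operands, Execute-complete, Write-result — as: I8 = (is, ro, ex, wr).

I8 = (23, 24, 26, 27)

cycle 1: I1→M1
cycle 2: I1 RO | I2→A0
cycle 7: I1 EX
cycle 8: I1 WR R4
cycle 9: I2 RO
cycle 10: I2 EX
cycle 11: I2 WR R6
cycle 12: I3→M0
cycle 13: I3 RO | I4→A0
cycle 14: I4 RO | I5→M1
cycle 15: I4 EX | I5 RO
cycle 16: I4 WR R0
cycle 17: I6→A0
cycle 18: I3 EX | I6 RO
cycle 19: I3 WR R6 | I6 EX
cycle 20: I5 EX | I6 WR R0
cycle 21: I5 WR R7
cycle 22: I7→M1
cycle 23: I7 RO | I8→A1
cycle 24: I8 RO
cycle 26: I8 EX
cycle 27: I8 WR R2
cycle 28: I7 EX
cycle 29: I7 WR R1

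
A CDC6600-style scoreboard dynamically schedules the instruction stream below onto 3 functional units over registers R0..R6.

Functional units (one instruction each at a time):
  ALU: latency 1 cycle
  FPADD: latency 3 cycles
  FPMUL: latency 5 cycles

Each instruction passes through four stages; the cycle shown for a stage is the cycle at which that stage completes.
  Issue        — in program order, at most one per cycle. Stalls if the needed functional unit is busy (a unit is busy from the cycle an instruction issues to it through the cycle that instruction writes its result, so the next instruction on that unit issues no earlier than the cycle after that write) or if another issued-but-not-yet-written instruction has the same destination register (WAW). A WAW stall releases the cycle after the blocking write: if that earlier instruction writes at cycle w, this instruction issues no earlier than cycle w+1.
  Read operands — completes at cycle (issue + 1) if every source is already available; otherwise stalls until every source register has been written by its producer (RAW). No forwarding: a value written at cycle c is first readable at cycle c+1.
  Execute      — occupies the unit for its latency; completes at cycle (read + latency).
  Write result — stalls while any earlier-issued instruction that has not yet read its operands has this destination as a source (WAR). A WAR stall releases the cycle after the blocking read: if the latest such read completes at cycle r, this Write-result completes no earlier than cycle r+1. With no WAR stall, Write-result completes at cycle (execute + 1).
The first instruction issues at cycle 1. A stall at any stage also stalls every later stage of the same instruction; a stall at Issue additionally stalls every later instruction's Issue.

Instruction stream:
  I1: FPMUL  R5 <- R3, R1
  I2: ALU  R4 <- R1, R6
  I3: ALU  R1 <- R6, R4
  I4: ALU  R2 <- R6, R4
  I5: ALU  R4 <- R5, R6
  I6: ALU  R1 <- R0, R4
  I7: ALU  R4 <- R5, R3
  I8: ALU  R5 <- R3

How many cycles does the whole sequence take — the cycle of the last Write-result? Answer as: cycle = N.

cycle = 29

cycle 1: I1 issues→FPMUL
cycle 2: I1 reads, I2 issues→ALU
cycle 3: I2 reads
cycle 4: I2 exec-done
cycle 5: I2 writes R4
cycle 6: I3 issues→ALU
cycle 7: I1 exec-done, I3 reads
cycle 8: I1 writes R5, I3 exec-done
cycle 9: I3 writes R1
cycle 10: I4 issues→ALU
cycle 11: I4 reads
cycle 12: I4 exec-done
cycle 13: I4 writes R2
cycle 14: I5 issues→ALU
cycle 15: I5 reads
cycle 16: I5 exec-done
cycle 17: I5 writes R4
cycle 18: I6 issues→ALU
cycle 19: I6 reads
cycle 20: I6 exec-done
cycle 21: I6 writes R1
cycle 22: I7 issues→ALU
cycle 23: I7 reads
cycle 24: I7 exec-done
cycle 25: I7 writes R4
cycle 26: I8 issues→ALU
cycle 27: I8 reads
cycle 28: I8 exec-done
cycle 29: I8 writes R5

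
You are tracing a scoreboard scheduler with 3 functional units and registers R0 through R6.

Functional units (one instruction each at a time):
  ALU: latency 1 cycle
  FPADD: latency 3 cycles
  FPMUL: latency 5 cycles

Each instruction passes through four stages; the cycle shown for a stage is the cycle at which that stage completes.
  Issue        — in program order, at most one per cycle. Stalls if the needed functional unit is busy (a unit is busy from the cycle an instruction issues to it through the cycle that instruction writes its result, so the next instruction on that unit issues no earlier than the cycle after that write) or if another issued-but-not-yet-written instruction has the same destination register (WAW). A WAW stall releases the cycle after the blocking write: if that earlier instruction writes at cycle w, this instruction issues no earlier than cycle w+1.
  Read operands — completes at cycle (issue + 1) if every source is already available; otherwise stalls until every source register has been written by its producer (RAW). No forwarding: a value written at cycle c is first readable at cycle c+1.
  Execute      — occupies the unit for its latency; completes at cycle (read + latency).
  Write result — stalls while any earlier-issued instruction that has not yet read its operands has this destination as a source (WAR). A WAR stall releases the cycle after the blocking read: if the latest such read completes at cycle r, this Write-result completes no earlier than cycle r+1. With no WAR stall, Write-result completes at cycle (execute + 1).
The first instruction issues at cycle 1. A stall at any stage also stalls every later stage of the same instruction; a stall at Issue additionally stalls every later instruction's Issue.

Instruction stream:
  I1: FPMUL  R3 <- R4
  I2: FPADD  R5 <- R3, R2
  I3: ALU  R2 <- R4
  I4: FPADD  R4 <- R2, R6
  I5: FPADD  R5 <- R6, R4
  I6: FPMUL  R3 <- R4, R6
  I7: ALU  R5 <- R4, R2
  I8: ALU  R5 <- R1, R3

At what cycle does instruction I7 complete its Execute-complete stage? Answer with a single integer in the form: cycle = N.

I1 -> (1, 2, 7, 8)
I2 -> (2, 9, 12, 13)  // RAW R3: wait I1 write@8
I3 -> (3, 4, 5, 10)  // WAR R2: wait I2 read@9
I4 -> (14, 15, 18, 19)  // struct: FPADD busy until I2 writes@13
I5 -> (20, 21, 24, 25)  // struct: FPADD busy until I4 writes@19
I6 -> (21, 22, 27, 28)
I7 -> (26, 27, 28, 29)  // WAW R5: wait I5 write@25
I8 -> (30, 31, 32, 33)  // struct: ALU busy until I7 writes@29

cycle = 28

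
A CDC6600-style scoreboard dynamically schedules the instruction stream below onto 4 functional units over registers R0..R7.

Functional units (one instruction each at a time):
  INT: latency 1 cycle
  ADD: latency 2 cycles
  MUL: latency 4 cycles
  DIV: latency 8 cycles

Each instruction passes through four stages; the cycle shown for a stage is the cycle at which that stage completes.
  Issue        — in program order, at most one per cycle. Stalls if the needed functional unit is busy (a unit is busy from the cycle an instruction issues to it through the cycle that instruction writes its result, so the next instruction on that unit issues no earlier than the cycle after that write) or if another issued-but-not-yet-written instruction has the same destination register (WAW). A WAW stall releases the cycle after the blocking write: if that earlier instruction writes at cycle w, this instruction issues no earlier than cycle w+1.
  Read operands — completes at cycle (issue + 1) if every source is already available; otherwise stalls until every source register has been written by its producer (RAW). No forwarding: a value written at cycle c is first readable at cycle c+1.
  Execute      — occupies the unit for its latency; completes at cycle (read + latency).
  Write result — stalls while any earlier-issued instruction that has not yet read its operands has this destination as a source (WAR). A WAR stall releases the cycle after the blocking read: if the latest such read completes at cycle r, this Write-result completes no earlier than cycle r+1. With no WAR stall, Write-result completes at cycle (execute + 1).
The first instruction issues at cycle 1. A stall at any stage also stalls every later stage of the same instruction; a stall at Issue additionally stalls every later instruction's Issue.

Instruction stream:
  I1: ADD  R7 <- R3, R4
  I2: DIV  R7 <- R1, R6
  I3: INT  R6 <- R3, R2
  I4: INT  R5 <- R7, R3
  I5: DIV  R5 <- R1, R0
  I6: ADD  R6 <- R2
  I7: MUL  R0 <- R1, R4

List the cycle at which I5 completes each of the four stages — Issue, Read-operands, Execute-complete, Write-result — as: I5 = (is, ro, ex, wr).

I5 = (20, 21, 29, 30)

I1: IS=1 RO=2 EX=4 WR=5
I2: IS=6 RO=7 EX=15 WR=16  [WAW R7: wait I1 write@5]
I3: IS=7 RO=8 EX=9 WR=10
I4: IS=11 RO=17 EX=18 WR=19  [struct: INT busy until I3 writes@10; RAW R7: wait I2 write@16]
I5: IS=20 RO=21 EX=29 WR=30  [WAW R5: wait I4 write@19]
I6: IS=21 RO=22 EX=24 WR=25
I7: IS=22 RO=23 EX=27 WR=28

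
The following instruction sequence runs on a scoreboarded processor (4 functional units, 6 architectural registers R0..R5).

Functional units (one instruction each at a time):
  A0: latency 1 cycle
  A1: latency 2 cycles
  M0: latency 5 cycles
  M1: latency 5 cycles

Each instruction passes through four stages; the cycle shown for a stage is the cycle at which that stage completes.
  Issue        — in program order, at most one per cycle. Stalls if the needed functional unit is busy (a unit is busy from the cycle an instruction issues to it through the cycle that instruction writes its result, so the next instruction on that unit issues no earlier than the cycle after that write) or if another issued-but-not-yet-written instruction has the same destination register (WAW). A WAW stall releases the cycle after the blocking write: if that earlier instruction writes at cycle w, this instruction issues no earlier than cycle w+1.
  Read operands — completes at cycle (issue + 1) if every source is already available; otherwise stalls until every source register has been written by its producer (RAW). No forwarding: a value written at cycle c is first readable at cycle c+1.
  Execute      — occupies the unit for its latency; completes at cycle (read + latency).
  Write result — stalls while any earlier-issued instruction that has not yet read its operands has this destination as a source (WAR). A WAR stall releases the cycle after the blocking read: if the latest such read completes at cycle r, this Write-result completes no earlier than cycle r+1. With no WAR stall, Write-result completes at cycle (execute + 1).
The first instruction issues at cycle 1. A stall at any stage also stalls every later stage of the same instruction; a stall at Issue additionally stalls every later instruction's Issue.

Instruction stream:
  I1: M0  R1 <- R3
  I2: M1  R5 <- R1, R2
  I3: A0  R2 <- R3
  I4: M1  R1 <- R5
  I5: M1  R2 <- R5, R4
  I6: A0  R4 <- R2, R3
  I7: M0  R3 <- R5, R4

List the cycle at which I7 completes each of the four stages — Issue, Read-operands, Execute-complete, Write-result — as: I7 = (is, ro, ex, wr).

cycle 1: I1 issues→M0
cycle 2: I1 reads | I2 issues→M1
cycle 3: I3 issues→A0
cycle 4: I3 reads
cycle 5: I3 exec-done
cycle 7: I1 exec-done
cycle 8: I1 writes R1
cycle 9: I2 reads
cycle 10: I3 writes R2
cycle 14: I2 exec-done
cycle 15: I2 writes R5
cycle 16: I4 issues→M1
cycle 17: I4 reads
cycle 22: I4 exec-done
cycle 23: I4 writes R1
cycle 24: I5 issues→M1
cycle 25: I5 reads | I6 issues→A0
cycle 26: I7 issues→M0
cycle 30: I5 exec-done
cycle 31: I5 writes R2
cycle 32: I6 reads
cycle 33: I6 exec-done
cycle 34: I6 writes R4
cycle 35: I7 reads
cycle 40: I7 exec-done
cycle 41: I7 writes R3

I7 = (26, 35, 40, 41)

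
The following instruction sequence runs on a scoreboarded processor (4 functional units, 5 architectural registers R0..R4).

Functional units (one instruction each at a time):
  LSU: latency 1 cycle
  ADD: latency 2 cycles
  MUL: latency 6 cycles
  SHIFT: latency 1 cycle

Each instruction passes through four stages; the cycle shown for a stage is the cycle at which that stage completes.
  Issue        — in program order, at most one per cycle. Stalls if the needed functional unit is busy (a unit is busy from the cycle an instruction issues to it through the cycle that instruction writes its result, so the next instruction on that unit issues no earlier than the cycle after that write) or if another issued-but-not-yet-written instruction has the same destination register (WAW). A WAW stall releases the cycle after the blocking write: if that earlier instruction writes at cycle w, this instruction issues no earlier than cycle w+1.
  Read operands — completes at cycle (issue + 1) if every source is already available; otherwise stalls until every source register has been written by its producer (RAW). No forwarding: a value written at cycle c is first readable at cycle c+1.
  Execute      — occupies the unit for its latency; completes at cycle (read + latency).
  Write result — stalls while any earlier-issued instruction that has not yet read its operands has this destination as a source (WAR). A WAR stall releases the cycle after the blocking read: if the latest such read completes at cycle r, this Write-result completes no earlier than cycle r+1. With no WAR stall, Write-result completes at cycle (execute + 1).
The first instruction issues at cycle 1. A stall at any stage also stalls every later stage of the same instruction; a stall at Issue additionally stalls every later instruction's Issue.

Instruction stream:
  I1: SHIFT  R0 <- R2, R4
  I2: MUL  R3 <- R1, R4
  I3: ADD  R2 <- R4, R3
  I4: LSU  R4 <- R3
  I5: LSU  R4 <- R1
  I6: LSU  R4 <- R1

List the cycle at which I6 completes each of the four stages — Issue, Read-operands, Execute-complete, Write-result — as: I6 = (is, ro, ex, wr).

I6 = (18, 19, 20, 21)

t=1  I1 dispatched to SHIFT
t=2  I1 operands ready; I2 dispatched to MUL
t=3  I1 complete; I2 operands ready; I3 dispatched to ADD
t=4  R0←I1; I4 dispatched to LSU
t=9  I2 complete
t=10  R3←I2
t=11  I3 operands ready; I4 operands ready
t=12  I4 complete
t=13  I3 complete; R4←I4
t=14  R2←I3; I5 dispatched to LSU
t=15  I5 operands ready
t=16  I5 complete
t=17  R4←I5
t=18  I6 dispatched to LSU
t=19  I6 operands ready
t=20  I6 complete
t=21  R4←I6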